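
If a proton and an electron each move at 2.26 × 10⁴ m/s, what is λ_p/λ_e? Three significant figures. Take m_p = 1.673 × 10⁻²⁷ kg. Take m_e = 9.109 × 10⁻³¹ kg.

At fixed v, p = mv so λ = h/(mv) ∝ 1/m.
λ_p/λ_e = m_e/m_p = 9.109 × 10⁻³¹/1.673 × 10⁻²⁷ = 5.44 × 10⁻⁴.

λ_p/λ_e = 5.44 × 10⁻⁴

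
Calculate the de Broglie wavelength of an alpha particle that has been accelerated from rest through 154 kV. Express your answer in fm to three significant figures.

λ = 25.9 fm

KE = 2eV = 2 × 1.602 × 10⁻¹⁹ × 1.540 × 10⁵ = 4.934 × 10⁻¹⁴ J.
p = √(2mKE) = √(2 × 6.645 × 10⁻²⁷ × 4.934 × 10⁻¹⁴) = 2.561 × 10⁻²⁰ kg·m/s.
λ = h/p = 6.626 × 10⁻³⁴ / 2.561 × 10⁻²⁰ = 2.59 × 10⁻¹⁴ m = 25.9 fm.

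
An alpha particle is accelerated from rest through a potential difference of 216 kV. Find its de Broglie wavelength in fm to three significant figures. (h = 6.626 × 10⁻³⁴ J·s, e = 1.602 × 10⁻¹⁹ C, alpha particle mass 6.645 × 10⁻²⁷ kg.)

λ = 21.8 fm

KE = 2eV = 2 × 1.602 × 10⁻¹⁹ × 2.160 × 10⁵ = 6.921 × 10⁻¹⁴ J.
p = √(2mKE) = √(2 × 6.645 × 10⁻²⁷ × 6.921 × 10⁻¹⁴) = 3.033 × 10⁻²⁰ kg·m/s.
λ = h/p = 6.626 × 10⁻³⁴ / 3.033 × 10⁻²⁰ = 2.18 × 10⁻¹⁴ m = 21.8 fm.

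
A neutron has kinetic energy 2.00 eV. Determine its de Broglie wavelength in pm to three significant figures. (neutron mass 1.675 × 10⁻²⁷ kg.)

λ = 20.2 pm

KE = 2.00 eV = 3.204 × 10⁻¹⁹ J.
p = √(2mKE) = √(2 × 1.675 × 10⁻²⁷ × 3.204 × 10⁻¹⁹) = 3.276 × 10⁻²³ kg·m/s.
λ = h/p = 6.626 × 10⁻³⁴ / 3.276 × 10⁻²³ = 2.02 × 10⁻¹¹ m = 20.2 pm.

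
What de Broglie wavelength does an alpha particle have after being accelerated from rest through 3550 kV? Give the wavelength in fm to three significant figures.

KE = 2eV = 2 × 1.602 × 10⁻¹⁹ × 3.550 × 10⁶ = 1.137 × 10⁻¹² J.
p = √(2mKE) = √(2 × 6.645 × 10⁻²⁷ × 1.137 × 10⁻¹²) = 1.229 × 10⁻¹⁹ kg·m/s.
λ = h/p = 6.626 × 10⁻³⁴ / 1.229 × 10⁻¹⁹ = 5.39 × 10⁻¹⁵ m = 5.39 fm.

λ = 5.39 fm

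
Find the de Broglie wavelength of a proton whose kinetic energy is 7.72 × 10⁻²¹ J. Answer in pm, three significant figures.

p = √(2mKE) = √(2 × 1.673 × 10⁻²⁷ × 7.720 × 10⁻²¹) = 5.082 × 10⁻²⁴ kg·m/s.
λ = h/p = 6.626 × 10⁻³⁴ / 5.082 × 10⁻²⁴ = 1.30 × 10⁻¹⁰ m = 130 pm.

λ = 130 pm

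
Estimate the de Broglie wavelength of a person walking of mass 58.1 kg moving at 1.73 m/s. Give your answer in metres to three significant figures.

λ = 6.59 × 10⁻³⁶ m

p = mv = 58.1 × 1.73 = 1.005 × 10² kg·m/s.
λ = h/p = 6.626 × 10⁻³⁴ / 1.005 × 10² = 6.59 × 10⁻³⁶ m.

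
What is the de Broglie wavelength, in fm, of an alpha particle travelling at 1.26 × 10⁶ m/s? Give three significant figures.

λ = 79.1 fm

p = mv = 6.645 × 10⁻²⁷ × 1.26 × 10⁶ = 8.373 × 10⁻²¹ kg·m/s.
λ = h/p = 6.626 × 10⁻³⁴ / 8.373 × 10⁻²¹ = 7.91 × 10⁻¹⁴ m = 79.1 fm.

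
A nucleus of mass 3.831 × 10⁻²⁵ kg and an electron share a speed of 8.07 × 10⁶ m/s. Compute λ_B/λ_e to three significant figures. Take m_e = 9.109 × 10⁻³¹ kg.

λ_B/λ_e = 2.38 × 10⁻⁶

At fixed v, p = mv so λ = h/(mv) ∝ 1/m.
λ_B/λ_e = m_e/m_B = 9.109 × 10⁻³¹/3.831 × 10⁻²⁵ = 2.38 × 10⁻⁶.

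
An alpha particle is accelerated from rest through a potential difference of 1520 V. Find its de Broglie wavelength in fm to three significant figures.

λ = 260 fm

KE = 2eV = 2 × 1.602 × 10⁻¹⁹ × 1520 = 4.870 × 10⁻¹⁶ J.
p = √(2mKE) = √(2 × 6.645 × 10⁻²⁷ × 4.870 × 10⁻¹⁶) = 2.544 × 10⁻²¹ kg·m/s.
λ = h/p = 6.626 × 10⁻³⁴ / 2.544 × 10⁻²¹ = 2.60 × 10⁻¹³ m = 260 fm.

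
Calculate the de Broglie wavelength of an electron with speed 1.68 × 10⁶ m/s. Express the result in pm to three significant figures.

λ = 433 pm

p = mv = 9.109 × 10⁻³¹ × 1.68 × 10⁶ = 1.530 × 10⁻²⁴ kg·m/s.
λ = h/p = 6.626 × 10⁻³⁴ / 1.530 × 10⁻²⁴ = 4.33 × 10⁻¹⁰ m = 433 pm.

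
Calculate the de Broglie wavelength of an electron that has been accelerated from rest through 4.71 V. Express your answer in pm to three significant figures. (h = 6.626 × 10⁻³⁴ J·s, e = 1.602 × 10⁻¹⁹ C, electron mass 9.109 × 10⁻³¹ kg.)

λ = 565 pm

KE = eV = 1.602 × 10⁻¹⁹ × 4.710 = 7.545 × 10⁻¹⁹ J.
p = √(2mKE) = √(2 × 9.109 × 10⁻³¹ × 7.545 × 10⁻¹⁹) = 1.172 × 10⁻²⁴ kg·m/s.
λ = h/p = 6.626 × 10⁻³⁴ / 1.172 × 10⁻²⁴ = 5.65 × 10⁻¹⁰ m = 565 pm.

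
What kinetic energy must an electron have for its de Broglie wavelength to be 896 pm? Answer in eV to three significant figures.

p = h/λ = 6.626 × 10⁻³⁴ / 8.960 × 10⁻¹⁰ = 7.395 × 10⁻²⁵ kg·m/s.
KE = p²/(2m) = (7.395 × 10⁻²⁵)² / (2 × 9.109 × 10⁻³¹) = 3.002 × 10⁻¹⁹ J = 1.87 eV.

KE = 1.87 eV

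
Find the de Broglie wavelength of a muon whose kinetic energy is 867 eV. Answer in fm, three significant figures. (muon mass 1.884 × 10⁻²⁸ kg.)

KE = 867 eV = 1.389 × 10⁻¹⁶ J.
p = √(2mKE) = √(2 × 1.884 × 10⁻²⁸ × 1.389 × 10⁻¹⁶) = 2.288 × 10⁻²² kg·m/s.
λ = h/p = 6.626 × 10⁻³⁴ / 2.288 × 10⁻²² = 2.90 × 10⁻¹² m = 2900 fm.

λ = 2900 fm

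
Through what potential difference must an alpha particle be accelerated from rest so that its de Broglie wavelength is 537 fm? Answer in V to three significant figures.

V = 358 V

p = h/λ = 6.626 × 10⁻³⁴ / 5.370 × 10⁻¹³ = 1.234 × 10⁻²¹ kg·m/s.
KE = p²/(2m) = 1.146 × 10⁻¹⁶ J.
V = KE/2e = 1.146 × 10⁻¹⁶ / (2 × 1.602 × 10⁻¹⁹) = 358 V.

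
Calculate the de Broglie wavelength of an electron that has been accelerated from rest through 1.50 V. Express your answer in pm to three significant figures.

KE = eV = 1.602 × 10⁻¹⁹ × 1.500 = 2.403 × 10⁻¹⁹ J.
p = √(2mKE) = √(2 × 9.109 × 10⁻³¹ × 2.403 × 10⁻¹⁹) = 6.616 × 10⁻²⁵ kg·m/s.
λ = h/p = 6.626 × 10⁻³⁴ / 6.616 × 10⁻²⁵ = 1.00 × 10⁻⁹ m = 1000 pm.

λ = 1000 pm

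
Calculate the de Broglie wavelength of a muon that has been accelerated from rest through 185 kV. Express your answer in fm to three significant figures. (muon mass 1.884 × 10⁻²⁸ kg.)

λ = 198 fm

KE = eV = 1.602 × 10⁻¹⁹ × 1.850 × 10⁵ = 2.964 × 10⁻¹⁴ J.
p = √(2mKE) = √(2 × 1.884 × 10⁻²⁸ × 2.964 × 10⁻¹⁴) = 3.342 × 10⁻²¹ kg·m/s.
λ = h/p = 6.626 × 10⁻³⁴ / 3.342 × 10⁻²¹ = 1.98 × 10⁻¹³ m = 198 fm.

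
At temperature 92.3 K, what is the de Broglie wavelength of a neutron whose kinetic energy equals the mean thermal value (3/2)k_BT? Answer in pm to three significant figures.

λ = 262 pm

KE = (3/2)k_BT = 1.5 × 1.381 × 10⁻²³ × 92.3 = 1.912 × 10⁻²¹ J.
p = √(2mKE) = √(2 × 1.675 × 10⁻²⁷ × 1.912 × 10⁻²¹) = 2.531 × 10⁻²⁴ kg·m/s.
λ = h/p = 2.62 × 10⁻¹⁰ m = 262 pm.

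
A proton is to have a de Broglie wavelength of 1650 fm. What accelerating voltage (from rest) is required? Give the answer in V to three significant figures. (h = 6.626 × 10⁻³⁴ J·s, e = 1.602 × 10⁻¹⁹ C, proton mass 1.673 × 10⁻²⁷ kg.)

p = h/λ = 6.626 × 10⁻³⁴ / 1.650 × 10⁻¹² = 4.016 × 10⁻²² kg·m/s.
KE = p²/(2m) = 4.820 × 10⁻¹⁷ J.
V = KE/e = 4.820 × 10⁻¹⁷ / (1.602 × 10⁻¹⁹) = 301 V.

V = 301 V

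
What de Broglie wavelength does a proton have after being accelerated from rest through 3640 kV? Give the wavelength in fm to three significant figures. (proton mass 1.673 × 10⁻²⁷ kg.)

KE = eV = 1.602 × 10⁻¹⁹ × 3.640 × 10⁶ = 5.831 × 10⁻¹³ J.
p = √(2mKE) = √(2 × 1.673 × 10⁻²⁷ × 5.831 × 10⁻¹³) = 4.417 × 10⁻²⁰ kg·m/s.
λ = h/p = 6.626 × 10⁻³⁴ / 4.417 × 10⁻²⁰ = 1.50 × 10⁻¹⁴ m = 15.0 fm.

λ = 15.0 fm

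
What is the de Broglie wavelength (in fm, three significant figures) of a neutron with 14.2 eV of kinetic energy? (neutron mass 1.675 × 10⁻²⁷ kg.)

KE = 14.2 eV = 2.275 × 10⁻¹⁸ J.
p = √(2mKE) = √(2 × 1.675 × 10⁻²⁷ × 2.275 × 10⁻¹⁸) = 8.730 × 10⁻²³ kg·m/s.
λ = h/p = 6.626 × 10⁻³⁴ / 8.730 × 10⁻²³ = 7.59 × 10⁻¹² m = 7590 fm.

λ = 7590 fm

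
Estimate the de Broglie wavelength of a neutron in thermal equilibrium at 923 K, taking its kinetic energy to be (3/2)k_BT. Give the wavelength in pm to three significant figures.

KE = (3/2)k_BT = 1.5 × 1.381 × 10⁻²³ × 923 = 1.912 × 10⁻²⁰ J.
p = √(2mKE) = √(2 × 1.675 × 10⁻²⁷ × 1.912 × 10⁻²⁰) = 8.003 × 10⁻²⁴ kg·m/s.
λ = h/p = 8.28 × 10⁻¹¹ m = 82.8 pm.

λ = 82.8 pm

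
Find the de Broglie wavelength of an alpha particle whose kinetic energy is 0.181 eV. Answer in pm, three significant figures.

λ = 33.8 pm

KE = 0.181 eV = 2.900 × 10⁻²⁰ J.
p = √(2mKE) = √(2 × 6.645 × 10⁻²⁷ × 2.900 × 10⁻²⁰) = 1.963 × 10⁻²³ kg·m/s.
λ = h/p = 6.626 × 10⁻³⁴ / 1.963 × 10⁻²³ = 3.38 × 10⁻¹¹ m = 33.8 pm.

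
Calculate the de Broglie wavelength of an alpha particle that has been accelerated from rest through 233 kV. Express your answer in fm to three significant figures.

λ = 21.0 fm

KE = 2eV = 2 × 1.602 × 10⁻¹⁹ × 2.330 × 10⁵ = 7.465 × 10⁻¹⁴ J.
p = √(2mKE) = √(2 × 6.645 × 10⁻²⁷ × 7.465 × 10⁻¹⁴) = 3.150 × 10⁻²⁰ kg·m/s.
λ = h/p = 6.626 × 10⁻³⁴ / 3.150 × 10⁻²⁰ = 2.10 × 10⁻¹⁴ m = 21.0 fm.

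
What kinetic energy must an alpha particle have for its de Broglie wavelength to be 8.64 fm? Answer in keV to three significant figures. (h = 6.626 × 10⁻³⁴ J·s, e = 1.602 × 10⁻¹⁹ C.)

p = h/λ = 6.626 × 10⁻³⁴ / 8.640 × 10⁻¹⁵ = 7.669 × 10⁻²⁰ kg·m/s.
KE = p²/(2m) = (7.669 × 10⁻²⁰)² / (2 × 6.645 × 10⁻²⁷) = 4.425 × 10⁻¹³ J = 2760 keV.

KE = 2760 keV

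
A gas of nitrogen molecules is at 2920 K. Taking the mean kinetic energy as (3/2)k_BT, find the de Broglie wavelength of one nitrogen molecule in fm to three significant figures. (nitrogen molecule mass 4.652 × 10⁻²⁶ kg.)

λ = 8830 fm

KE = (3/2)k_BT = 1.5 × 1.381 × 10⁻²³ × 2920 = 6.049 × 10⁻²⁰ J.
p = √(2mKE) = √(2 × 4.652 × 10⁻²⁶ × 6.049 × 10⁻²⁰) = 7.502 × 10⁻²³ kg·m/s.
λ = h/p = 8.83 × 10⁻¹² m = 8830 fm.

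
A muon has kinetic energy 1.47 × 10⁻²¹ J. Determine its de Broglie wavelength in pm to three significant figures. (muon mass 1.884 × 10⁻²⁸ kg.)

λ = 890 pm

p = √(2mKE) = √(2 × 1.884 × 10⁻²⁸ × 1.470 × 10⁻²¹) = 7.442 × 10⁻²⁵ kg·m/s.
λ = h/p = 6.626 × 10⁻³⁴ / 7.442 × 10⁻²⁵ = 8.90 × 10⁻¹⁰ m = 890 pm.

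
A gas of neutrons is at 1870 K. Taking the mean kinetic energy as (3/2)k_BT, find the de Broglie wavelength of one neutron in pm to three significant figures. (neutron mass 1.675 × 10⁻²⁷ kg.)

λ = 58.2 pm

KE = (3/2)k_BT = 1.5 × 1.381 × 10⁻²³ × 1870 = 3.874 × 10⁻²⁰ J.
p = √(2mKE) = √(2 × 1.675 × 10⁻²⁷ × 3.874 × 10⁻²⁰) = 1.139 × 10⁻²³ kg·m/s.
λ = h/p = 5.82 × 10⁻¹¹ m = 58.2 pm.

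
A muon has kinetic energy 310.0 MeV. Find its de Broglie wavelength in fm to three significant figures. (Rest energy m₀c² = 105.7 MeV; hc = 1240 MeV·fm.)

λ = 3.08 fm

Total energy E = KE + m₀c² = 310.0 + 105.7 = 415.7 MeV.
(pc)² = E² − (m₀c²)² = (415.7)² − (105.7)² = 1.616 × 10⁵ MeV², so pc = 402.0 MeV.
λ = hc/(pc) = 1240 MeV·fm / 402.0 MeV = 3.08 fm.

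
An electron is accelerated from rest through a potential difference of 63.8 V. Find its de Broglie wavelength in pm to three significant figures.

λ = 154 pm

KE = eV = 1.602 × 10⁻¹⁹ × 63.80 = 1.022 × 10⁻¹⁷ J.
p = √(2mKE) = √(2 × 9.109 × 10⁻³¹ × 1.022 × 10⁻¹⁷) = 4.315 × 10⁻²⁴ kg·m/s.
λ = h/p = 6.626 × 10⁻³⁴ / 4.315 × 10⁻²⁴ = 1.54 × 10⁻¹⁰ m = 154 pm.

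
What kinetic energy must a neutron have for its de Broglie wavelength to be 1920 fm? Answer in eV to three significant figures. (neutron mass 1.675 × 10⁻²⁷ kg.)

KE = 222 eV

p = h/λ = 6.626 × 10⁻³⁴ / 1.920 × 10⁻¹² = 3.451 × 10⁻²² kg·m/s.
KE = p²/(2m) = (3.451 × 10⁻²²)² / (2 × 1.675 × 10⁻²⁷) = 3.555 × 10⁻¹⁷ J = 222 eV.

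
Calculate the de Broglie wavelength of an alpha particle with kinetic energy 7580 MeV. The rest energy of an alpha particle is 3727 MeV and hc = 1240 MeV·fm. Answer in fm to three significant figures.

λ = 0.116 fm

Total energy E = KE + m₀c² = 7580 + 3727 = 11307 MeV.
(pc)² = E² − (m₀c²)² = (11307)² − (3727)² = 1.140 × 10⁸ MeV², so pc = 1.068 × 10⁴ MeV.
λ = hc/(pc) = 1240 MeV·fm / 1.068 × 10⁴ MeV = 0.116 fm.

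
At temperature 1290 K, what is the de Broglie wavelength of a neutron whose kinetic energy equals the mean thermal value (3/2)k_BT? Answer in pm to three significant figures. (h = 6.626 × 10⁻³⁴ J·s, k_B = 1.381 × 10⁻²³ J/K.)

KE = (3/2)k_BT = 1.5 × 1.381 × 10⁻²³ × 1290 = 2.672 × 10⁻²⁰ J.
p = √(2mKE) = √(2 × 1.675 × 10⁻²⁷ × 2.672 × 10⁻²⁰) = 9.461 × 10⁻²⁴ kg·m/s.
λ = h/p = 7.00 × 10⁻¹¹ m = 70.0 pm.

λ = 70.0 pm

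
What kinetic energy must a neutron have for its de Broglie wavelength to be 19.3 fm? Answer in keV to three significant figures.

KE = 2200 keV

p = h/λ = 6.626 × 10⁻³⁴ / 1.930 × 10⁻¹⁴ = 3.433 × 10⁻²⁰ kg·m/s.
KE = p²/(2m) = (3.433 × 10⁻²⁰)² / (2 × 1.675 × 10⁻²⁷) = 3.518 × 10⁻¹³ J = 2200 keV.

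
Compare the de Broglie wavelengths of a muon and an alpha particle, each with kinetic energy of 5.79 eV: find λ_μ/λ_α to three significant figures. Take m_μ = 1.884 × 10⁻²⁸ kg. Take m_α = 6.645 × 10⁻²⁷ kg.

λ_μ/λ_α = 5.94

At fixed KE, p = √(2mKE) so λ = h/p ∝ 1/√m.
λ_μ/λ_α = √(m_α/m_μ) = √(6.645 × 10⁻²⁷/1.884 × 10⁻²⁸) = √(35.27) = 5.94.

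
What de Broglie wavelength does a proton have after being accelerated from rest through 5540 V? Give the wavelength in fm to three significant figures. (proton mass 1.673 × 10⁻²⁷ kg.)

λ = 385 fm

KE = eV = 1.602 × 10⁻¹⁹ × 5540 = 8.875 × 10⁻¹⁶ J.
p = √(2mKE) = √(2 × 1.673 × 10⁻²⁷ × 8.875 × 10⁻¹⁶) = 1.723 × 10⁻²¹ kg·m/s.
λ = h/p = 6.626 × 10⁻³⁴ / 1.723 × 10⁻²¹ = 3.85 × 10⁻¹³ m = 385 fm.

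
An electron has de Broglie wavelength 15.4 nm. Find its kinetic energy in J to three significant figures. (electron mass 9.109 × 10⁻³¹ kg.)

p = h/λ = 6.626 × 10⁻³⁴ / 1.540 × 10⁻⁸ = 4.303 × 10⁻²⁶ kg·m/s.
KE = p²/(2m) = (4.303 × 10⁻²⁶)² / (2 × 9.109 × 10⁻³¹) = 1.016 × 10⁻²¹ J = 1.02 × 10⁻²¹ J.

KE = 1.02 × 10⁻²¹ J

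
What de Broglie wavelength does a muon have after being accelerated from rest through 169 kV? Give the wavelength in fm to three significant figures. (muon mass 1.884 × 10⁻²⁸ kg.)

KE = eV = 1.602 × 10⁻¹⁹ × 1.690 × 10⁵ = 2.707 × 10⁻¹⁴ J.
p = √(2mKE) = √(2 × 1.884 × 10⁻²⁸ × 2.707 × 10⁻¹⁴) = 3.194 × 10⁻²¹ kg·m/s.
λ = h/p = 6.626 × 10⁻³⁴ / 3.194 × 10⁻²¹ = 2.07 × 10⁻¹³ m = 207 fm.

λ = 207 fm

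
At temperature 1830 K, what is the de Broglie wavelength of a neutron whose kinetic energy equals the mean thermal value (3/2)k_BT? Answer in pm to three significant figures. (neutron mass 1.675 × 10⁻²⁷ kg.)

λ = 58.8 pm

KE = (3/2)k_BT = 1.5 × 1.381 × 10⁻²³ × 1830 = 3.791 × 10⁻²⁰ J.
p = √(2mKE) = √(2 × 1.675 × 10⁻²⁷ × 3.791 × 10⁻²⁰) = 1.127 × 10⁻²³ kg·m/s.
λ = h/p = 5.88 × 10⁻¹¹ m = 58.8 pm.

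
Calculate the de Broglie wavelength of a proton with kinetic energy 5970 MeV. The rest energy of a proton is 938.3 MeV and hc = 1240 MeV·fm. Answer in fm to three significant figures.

λ = 0.181 fm

Total energy E = KE + m₀c² = 5970 + 938.3 = 6908.3 MeV.
(pc)² = E² − (m₀c²)² = (6908.3)² − (938.3)² = 4.684 × 10⁷ MeV², so pc = 6844 MeV.
λ = hc/(pc) = 1240 MeV·fm / 6844 MeV = 0.181 fm.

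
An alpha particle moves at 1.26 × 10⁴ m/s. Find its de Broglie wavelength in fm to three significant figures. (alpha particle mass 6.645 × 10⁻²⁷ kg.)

p = mv = 6.645 × 10⁻²⁷ × 1.26 × 10⁴ = 8.373 × 10⁻²³ kg·m/s.
λ = h/p = 6.626 × 10⁻³⁴ / 8.373 × 10⁻²³ = 7.91 × 10⁻¹² m = 7910 fm.

λ = 7910 fm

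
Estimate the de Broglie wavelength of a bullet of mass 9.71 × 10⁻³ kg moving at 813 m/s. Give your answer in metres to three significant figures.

λ = 8.39 × 10⁻³⁵ m

p = mv = 9.71 × 10⁻³ × 813 = 7.894 kg·m/s.
λ = h/p = 6.626 × 10⁻³⁴ / 7.894 = 8.39 × 10⁻³⁵ m.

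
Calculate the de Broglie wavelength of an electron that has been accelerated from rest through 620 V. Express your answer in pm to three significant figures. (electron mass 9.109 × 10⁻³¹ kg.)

KE = eV = 1.602 × 10⁻¹⁹ × 620.0 = 9.932 × 10⁻¹⁷ J.
p = √(2mKE) = √(2 × 9.109 × 10⁻³¹ × 9.932 × 10⁻¹⁷) = 1.345 × 10⁻²³ kg·m/s.
λ = h/p = 6.626 × 10⁻³⁴ / 1.345 × 10⁻²³ = 4.93 × 10⁻¹¹ m = 49.3 pm.

λ = 49.3 pm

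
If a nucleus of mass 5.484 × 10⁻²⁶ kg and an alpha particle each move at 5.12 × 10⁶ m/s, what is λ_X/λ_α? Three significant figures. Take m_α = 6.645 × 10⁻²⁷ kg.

λ_X/λ_α = 0.121

At fixed v, p = mv so λ = h/(mv) ∝ 1/m.
λ_X/λ_α = m_α/m_X = 6.645 × 10⁻²⁷/5.484 × 10⁻²⁶ = 0.121.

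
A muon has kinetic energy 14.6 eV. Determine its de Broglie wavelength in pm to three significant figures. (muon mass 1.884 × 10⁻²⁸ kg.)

λ = 22.3 pm

KE = 14.6 eV = 2.339 × 10⁻¹⁸ J.
p = √(2mKE) = √(2 × 1.884 × 10⁻²⁸ × 2.339 × 10⁻¹⁸) = 2.969 × 10⁻²³ kg·m/s.
λ = h/p = 6.626 × 10⁻³⁴ / 2.969 × 10⁻²³ = 2.23 × 10⁻¹¹ m = 22.3 pm.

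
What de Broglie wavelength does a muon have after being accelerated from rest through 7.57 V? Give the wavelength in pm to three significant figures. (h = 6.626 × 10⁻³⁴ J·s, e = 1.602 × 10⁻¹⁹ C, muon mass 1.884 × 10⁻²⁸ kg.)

KE = eV = 1.602 × 10⁻¹⁹ × 7.570 = 1.213 × 10⁻¹⁸ J.
p = √(2mKE) = √(2 × 1.884 × 10⁻²⁸ × 1.213 × 10⁻¹⁸) = 2.138 × 10⁻²³ kg·m/s.
λ = h/p = 6.626 × 10⁻³⁴ / 2.138 × 10⁻²³ = 3.10 × 10⁻¹¹ m = 31.0 pm.

λ = 31.0 pm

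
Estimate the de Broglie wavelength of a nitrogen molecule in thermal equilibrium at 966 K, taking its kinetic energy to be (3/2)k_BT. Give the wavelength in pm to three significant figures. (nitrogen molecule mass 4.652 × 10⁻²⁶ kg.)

λ = 15.4 pm

KE = (3/2)k_BT = 1.5 × 1.381 × 10⁻²³ × 966 = 2.001 × 10⁻²⁰ J.
p = √(2mKE) = √(2 × 4.652 × 10⁻²⁶ × 2.001 × 10⁻²⁰) = 4.315 × 10⁻²³ kg·m/s.
λ = h/p = 1.54 × 10⁻¹¹ m = 15.4 pm.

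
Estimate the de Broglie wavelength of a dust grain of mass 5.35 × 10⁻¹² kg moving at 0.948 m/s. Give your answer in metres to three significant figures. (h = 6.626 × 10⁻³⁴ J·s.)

λ = 1.31 × 10⁻²² m

p = mv = 5.35 × 10⁻¹² × 0.948 = 5.072 × 10⁻¹² kg·m/s.
λ = h/p = 6.626 × 10⁻³⁴ / 5.072 × 10⁻¹² = 1.31 × 10⁻²² m.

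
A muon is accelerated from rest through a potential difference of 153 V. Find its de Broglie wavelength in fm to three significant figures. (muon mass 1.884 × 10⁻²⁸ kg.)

KE = eV = 1.602 × 10⁻¹⁹ × 153.0 = 2.451 × 10⁻¹⁷ J.
p = √(2mKE) = √(2 × 1.884 × 10⁻²⁸ × 2.451 × 10⁻¹⁷) = 9.610 × 10⁻²³ kg·m/s.
λ = h/p = 6.626 × 10⁻³⁴ / 9.610 × 10⁻²³ = 6.89 × 10⁻¹² m = 6890 fm.

λ = 6890 fm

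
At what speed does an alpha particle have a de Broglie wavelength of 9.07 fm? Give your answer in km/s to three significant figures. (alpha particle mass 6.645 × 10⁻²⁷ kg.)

p = h/λ = 6.626 × 10⁻³⁴ / 9.070 × 10⁻¹⁵ = 7.305 × 10⁻²⁰ kg·m/s.
v = p/m = 7.305 × 10⁻²⁰ / 6.645 × 10⁻²⁷ = 1.10 × 10⁷ m/s = 1.10 × 10⁴ km/s.

v = 1.10 × 10⁴ km/s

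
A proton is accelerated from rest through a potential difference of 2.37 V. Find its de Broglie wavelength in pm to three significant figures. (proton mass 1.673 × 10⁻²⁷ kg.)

λ = 18.6 pm

KE = eV = 1.602 × 10⁻¹⁹ × 2.370 = 3.797 × 10⁻¹⁹ J.
p = √(2mKE) = √(2 × 1.673 × 10⁻²⁷ × 3.797 × 10⁻¹⁹) = 3.564 × 10⁻²³ kg·m/s.
λ = h/p = 6.626 × 10⁻³⁴ / 3.564 × 10⁻²³ = 1.86 × 10⁻¹¹ m = 18.6 pm.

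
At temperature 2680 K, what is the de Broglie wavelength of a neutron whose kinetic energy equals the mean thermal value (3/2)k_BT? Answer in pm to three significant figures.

KE = (3/2)k_BT = 1.5 × 1.381 × 10⁻²³ × 2680 = 5.552 × 10⁻²⁰ J.
p = √(2mKE) = √(2 × 1.675 × 10⁻²⁷ × 5.552 × 10⁻²⁰) = 1.364 × 10⁻²³ kg·m/s.
λ = h/p = 4.86 × 10⁻¹¹ m = 48.6 pm.

λ = 48.6 pm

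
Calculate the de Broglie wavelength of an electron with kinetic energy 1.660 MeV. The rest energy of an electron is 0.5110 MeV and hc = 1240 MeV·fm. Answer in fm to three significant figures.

Total energy E = KE + m₀c² = 1.660 + 0.5110 = 2.1710 MeV.
(pc)² = E² − (m₀c²)² = (2.1710)² − (0.5110)² = 4.452 MeV², so pc = 2.110 MeV.
λ = hc/(pc) = 1240 MeV·fm / 2.110 MeV = 588 fm.

λ = 588 fm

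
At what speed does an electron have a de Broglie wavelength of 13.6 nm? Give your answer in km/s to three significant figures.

v = 53.5 km/s

p = h/λ = 6.626 × 10⁻³⁴ / 1.360 × 10⁻⁸ = 4.872 × 10⁻²⁶ kg·m/s.
v = p/m = 4.872 × 10⁻²⁶ / 9.109 × 10⁻³¹ = 5.35 × 10⁴ m/s = 53.5 km/s.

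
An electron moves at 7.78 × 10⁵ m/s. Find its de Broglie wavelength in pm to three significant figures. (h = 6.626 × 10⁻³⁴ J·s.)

λ = 935 pm

p = mv = 9.109 × 10⁻³¹ × 7.78 × 10⁵ = 7.087 × 10⁻²⁵ kg·m/s.
λ = h/p = 6.626 × 10⁻³⁴ / 7.087 × 10⁻²⁵ = 9.35 × 10⁻¹⁰ m = 935 pm.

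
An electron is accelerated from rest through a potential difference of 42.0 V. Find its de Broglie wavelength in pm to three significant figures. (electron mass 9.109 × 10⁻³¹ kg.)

KE = eV = 1.602 × 10⁻¹⁹ × 42.00 = 6.728 × 10⁻¹⁸ J.
p = √(2mKE) = √(2 × 9.109 × 10⁻³¹ × 6.728 × 10⁻¹⁸) = 3.501 × 10⁻²⁴ kg·m/s.
λ = h/p = 6.626 × 10⁻³⁴ / 3.501 × 10⁻²⁴ = 1.89 × 10⁻¹⁰ m = 189 pm.

λ = 189 pm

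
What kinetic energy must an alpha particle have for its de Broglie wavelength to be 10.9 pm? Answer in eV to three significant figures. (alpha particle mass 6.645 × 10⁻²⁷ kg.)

p = h/λ = 6.626 × 10⁻³⁴ / 1.090 × 10⁻¹¹ = 6.079 × 10⁻²³ kg·m/s.
KE = p²/(2m) = (6.079 × 10⁻²³)² / (2 × 6.645 × 10⁻²⁷) = 2.781 × 10⁻¹⁹ J = 1.74 eV.

KE = 1.74 eV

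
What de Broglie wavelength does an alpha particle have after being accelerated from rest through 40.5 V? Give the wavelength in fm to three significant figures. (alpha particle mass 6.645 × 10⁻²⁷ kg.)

KE = 2eV = 2 × 1.602 × 10⁻¹⁹ × 40.50 = 1.298 × 10⁻¹⁷ J.
p = √(2mKE) = √(2 × 6.645 × 10⁻²⁷ × 1.298 × 10⁻¹⁷) = 4.153 × 10⁻²² kg·m/s.
λ = h/p = 6.626 × 10⁻³⁴ / 4.153 × 10⁻²² = 1.60 × 10⁻¹² m = 1600 fm.

λ = 1600 fm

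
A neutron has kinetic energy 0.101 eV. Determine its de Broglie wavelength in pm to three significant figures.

KE = 0.101 eV = 1.618 × 10⁻²⁰ J.
p = √(2mKE) = √(2 × 1.675 × 10⁻²⁷ × 1.618 × 10⁻²⁰) = 7.362 × 10⁻²⁴ kg·m/s.
λ = h/p = 6.626 × 10⁻³⁴ / 7.362 × 10⁻²⁴ = 9.00 × 10⁻¹¹ m = 90.0 pm.

λ = 90.0 pm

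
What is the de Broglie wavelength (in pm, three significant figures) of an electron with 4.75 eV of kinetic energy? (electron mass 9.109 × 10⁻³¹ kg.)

λ = 563 pm

KE = 4.75 eV = 7.610 × 10⁻¹⁹ J.
p = √(2mKE) = √(2 × 9.109 × 10⁻³¹ × 7.610 × 10⁻¹⁹) = 1.177 × 10⁻²⁴ kg·m/s.
λ = h/p = 6.626 × 10⁻³⁴ / 1.177 × 10⁻²⁴ = 5.63 × 10⁻¹⁰ m = 563 pm.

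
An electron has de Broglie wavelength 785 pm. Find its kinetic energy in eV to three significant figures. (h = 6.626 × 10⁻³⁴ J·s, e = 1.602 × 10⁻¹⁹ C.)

KE = 2.44 eV

p = h/λ = 6.626 × 10⁻³⁴ / 7.850 × 10⁻¹⁰ = 8.441 × 10⁻²⁵ kg·m/s.
KE = p²/(2m) = (8.441 × 10⁻²⁵)² / (2 × 9.109 × 10⁻³¹) = 3.911 × 10⁻¹⁹ J = 2.44 eV.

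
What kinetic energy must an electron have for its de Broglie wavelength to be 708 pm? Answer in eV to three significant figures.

KE = 3.00 eV

p = h/λ = 6.626 × 10⁻³⁴ / 7.080 × 10⁻¹⁰ = 9.359 × 10⁻²⁵ kg·m/s.
KE = p²/(2m) = (9.359 × 10⁻²⁵)² / (2 × 9.109 × 10⁻³¹) = 4.808 × 10⁻¹⁹ J = 3.00 eV.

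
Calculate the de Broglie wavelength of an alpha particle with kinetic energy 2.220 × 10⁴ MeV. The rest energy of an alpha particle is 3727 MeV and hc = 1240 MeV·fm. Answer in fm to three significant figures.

Total energy E = KE + m₀c² = 2.220 × 10⁴ + 3727 = 25927 MeV.
(pc)² = E² − (m₀c²)² = (25927)² − (3727)² = 6.583 × 10⁸ MeV², so pc = 2.566 × 10⁴ MeV.
λ = hc/(pc) = 1240 MeV·fm / 2.566 × 10⁴ MeV = 0.0483 fm.

λ = 0.0483 fm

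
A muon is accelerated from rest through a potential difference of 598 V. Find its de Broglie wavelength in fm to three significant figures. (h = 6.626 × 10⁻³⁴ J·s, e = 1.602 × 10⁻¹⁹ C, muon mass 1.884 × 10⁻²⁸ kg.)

λ = 3490 fm

KE = eV = 1.602 × 10⁻¹⁹ × 598.0 = 9.580 × 10⁻¹⁷ J.
p = √(2mKE) = √(2 × 1.884 × 10⁻²⁸ × 9.580 × 10⁻¹⁷) = 1.900 × 10⁻²² kg·m/s.
λ = h/p = 6.626 × 10⁻³⁴ / 1.900 × 10⁻²² = 3.49 × 10⁻¹² m = 3490 fm.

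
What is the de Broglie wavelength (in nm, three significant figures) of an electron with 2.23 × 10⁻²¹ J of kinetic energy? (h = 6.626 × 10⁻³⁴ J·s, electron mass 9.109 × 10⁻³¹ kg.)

λ = 10.4 nm

p = √(2mKE) = √(2 × 9.109 × 10⁻³¹ × 2.230 × 10⁻²¹) = 6.374 × 10⁻²⁶ kg·m/s.
λ = h/p = 6.626 × 10⁻³⁴ / 6.374 × 10⁻²⁶ = 1.04 × 10⁻⁸ m = 10.4 nm.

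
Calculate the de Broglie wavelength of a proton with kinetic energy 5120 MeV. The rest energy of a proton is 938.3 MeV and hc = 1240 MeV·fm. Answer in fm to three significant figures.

λ = 0.207 fm

Total energy E = KE + m₀c² = 5120 + 938.3 = 6058.3 MeV.
(pc)² = E² − (m₀c²)² = (6058.3)² − (938.3)² = 3.582 × 10⁷ MeV², so pc = 5985 MeV.
λ = hc/(pc) = 1240 MeV·fm / 5985 MeV = 0.207 fm.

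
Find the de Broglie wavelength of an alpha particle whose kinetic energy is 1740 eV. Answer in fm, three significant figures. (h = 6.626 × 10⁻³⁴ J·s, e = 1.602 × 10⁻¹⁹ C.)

KE = 1740 eV = 2.787 × 10⁻¹⁶ J.
p = √(2mKE) = √(2 × 6.645 × 10⁻²⁷ × 2.787 × 10⁻¹⁶) = 1.925 × 10⁻²¹ kg·m/s.
λ = h/p = 6.626 × 10⁻³⁴ / 1.925 × 10⁻²¹ = 3.44 × 10⁻¹³ m = 344 fm.

λ = 344 fm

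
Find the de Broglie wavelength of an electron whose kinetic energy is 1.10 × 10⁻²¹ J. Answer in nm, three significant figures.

λ = 14.8 nm

p = √(2mKE) = √(2 × 9.109 × 10⁻³¹ × 1.100 × 10⁻²¹) = 4.477 × 10⁻²⁶ kg·m/s.
λ = h/p = 6.626 × 10⁻³⁴ / 4.477 × 10⁻²⁶ = 1.48 × 10⁻⁸ m = 14.8 nm.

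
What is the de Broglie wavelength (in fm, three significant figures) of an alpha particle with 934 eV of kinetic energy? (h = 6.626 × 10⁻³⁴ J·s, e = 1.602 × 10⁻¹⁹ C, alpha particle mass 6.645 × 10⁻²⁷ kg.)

KE = 934 eV = 1.496 × 10⁻¹⁶ J.
p = √(2mKE) = √(2 × 6.645 × 10⁻²⁷ × 1.496 × 10⁻¹⁶) = 1.410 × 10⁻²¹ kg·m/s.
λ = h/p = 6.626 × 10⁻³⁴ / 1.410 × 10⁻²¹ = 4.70 × 10⁻¹³ m = 470 fm.

λ = 470 fm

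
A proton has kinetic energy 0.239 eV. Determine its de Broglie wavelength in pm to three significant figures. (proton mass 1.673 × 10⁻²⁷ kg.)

KE = 0.239 eV = 3.829 × 10⁻²⁰ J.
p = √(2mKE) = √(2 × 1.673 × 10⁻²⁷ × 3.829 × 10⁻²⁰) = 1.132 × 10⁻²³ kg·m/s.
λ = h/p = 6.626 × 10⁻³⁴ / 1.132 × 10⁻²³ = 5.85 × 10⁻¹¹ m = 58.5 pm.

λ = 58.5 pm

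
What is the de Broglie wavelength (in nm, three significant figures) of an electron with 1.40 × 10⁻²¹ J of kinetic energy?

λ = 13.1 nm

p = √(2mKE) = √(2 × 9.109 × 10⁻³¹ × 1.400 × 10⁻²¹) = 5.050 × 10⁻²⁶ kg·m/s.
λ = h/p = 6.626 × 10⁻³⁴ / 5.050 × 10⁻²⁶ = 1.31 × 10⁻⁸ m = 13.1 nm.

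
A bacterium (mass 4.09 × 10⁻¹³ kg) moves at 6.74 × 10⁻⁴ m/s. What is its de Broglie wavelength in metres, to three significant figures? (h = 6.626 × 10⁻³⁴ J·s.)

λ = 2.40 × 10⁻¹⁸ m

p = mv = 4.09 × 10⁻¹³ × 6.74 × 10⁻⁴ = 2.757 × 10⁻¹⁶ kg·m/s.
λ = h/p = 6.626 × 10⁻³⁴ / 2.757 × 10⁻¹⁶ = 2.40 × 10⁻¹⁸ m.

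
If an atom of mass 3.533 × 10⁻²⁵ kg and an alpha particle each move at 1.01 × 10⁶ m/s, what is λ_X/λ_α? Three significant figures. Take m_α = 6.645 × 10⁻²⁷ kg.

At fixed v, p = mv so λ = h/(mv) ∝ 1/m.
λ_X/λ_α = m_α/m_X = 6.645 × 10⁻²⁷/3.533 × 10⁻²⁵ = 0.0188.

λ_X/λ_α = 0.0188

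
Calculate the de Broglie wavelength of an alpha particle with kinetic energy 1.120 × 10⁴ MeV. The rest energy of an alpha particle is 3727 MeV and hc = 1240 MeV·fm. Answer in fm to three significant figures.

Total energy E = KE + m₀c² = 1.120 × 10⁴ + 3727 = 14927 MeV.
(pc)² = E² − (m₀c²)² = (14927)² − (3727)² = 2.089 × 10⁸ MeV², so pc = 1.445 × 10⁴ MeV.
λ = hc/(pc) = 1240 MeV·fm / 1.445 × 10⁴ MeV = 0.0858 fm.

λ = 0.0858 fm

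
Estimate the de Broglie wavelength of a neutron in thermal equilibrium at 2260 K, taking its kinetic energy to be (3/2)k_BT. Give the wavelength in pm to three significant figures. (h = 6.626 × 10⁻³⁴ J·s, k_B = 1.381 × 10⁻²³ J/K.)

λ = 52.9 pm

KE = (3/2)k_BT = 1.5 × 1.381 × 10⁻²³ × 2260 = 4.682 × 10⁻²⁰ J.
p = √(2mKE) = √(2 × 1.675 × 10⁻²⁷ × 4.682 × 10⁻²⁰) = 1.252 × 10⁻²³ kg·m/s.
λ = h/p = 5.29 × 10⁻¹¹ m = 52.9 pm.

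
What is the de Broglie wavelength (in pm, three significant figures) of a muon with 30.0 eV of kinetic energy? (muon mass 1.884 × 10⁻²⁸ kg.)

λ = 15.6 pm

KE = 30.0 eV = 4.806 × 10⁻¹⁸ J.
p = √(2mKE) = √(2 × 1.884 × 10⁻²⁸ × 4.806 × 10⁻¹⁸) = 4.255 × 10⁻²³ kg·m/s.
λ = h/p = 6.626 × 10⁻³⁴ / 4.255 × 10⁻²³ = 1.56 × 10⁻¹¹ m = 15.6 pm.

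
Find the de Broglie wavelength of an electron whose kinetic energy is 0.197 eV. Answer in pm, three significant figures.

KE = 0.197 eV = 3.156 × 10⁻²⁰ J.
p = √(2mKE) = √(2 × 9.109 × 10⁻³¹ × 3.156 × 10⁻²⁰) = 2.398 × 10⁻²⁵ kg·m/s.
λ = h/p = 6.626 × 10⁻³⁴ / 2.398 × 10⁻²⁵ = 2.76 × 10⁻⁹ m = 2760 pm.

λ = 2760 pm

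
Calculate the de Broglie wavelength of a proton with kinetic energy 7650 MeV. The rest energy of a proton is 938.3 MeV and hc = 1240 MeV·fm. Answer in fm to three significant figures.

Total energy E = KE + m₀c² = 7650 + 938.3 = 8588.3 MeV.
(pc)² = E² − (m₀c²)² = (8588.3)² − (938.3)² = 7.288 × 10⁷ MeV², so pc = 8537 MeV.
λ = hc/(pc) = 1240 MeV·fm / 8537 MeV = 0.145 fm.

λ = 0.145 fm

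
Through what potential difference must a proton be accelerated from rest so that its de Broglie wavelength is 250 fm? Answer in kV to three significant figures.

p = h/λ = 6.626 × 10⁻³⁴ / 2.500 × 10⁻¹³ = 2.650 × 10⁻²¹ kg·m/s.
KE = p²/(2m) = 2.099 × 10⁻¹⁵ J.
V = KE/e = 2.099 × 10⁻¹⁵ / (1.602 × 10⁻¹⁹) = 13.1 kV.

V = 13.1 kV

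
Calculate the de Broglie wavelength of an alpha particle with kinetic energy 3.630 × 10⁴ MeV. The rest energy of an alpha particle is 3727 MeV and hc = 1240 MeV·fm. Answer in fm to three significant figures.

λ = 0.0311 fm

Total energy E = KE + m₀c² = 3.630 × 10⁴ + 3727 = 40027 MeV.
(pc)² = E² − (m₀c²)² = (40027)² − (3727)² = 1.588 × 10⁹ MeV², so pc = 3.985 × 10⁴ MeV.
λ = hc/(pc) = 1240 MeV·fm / 3.985 × 10⁴ MeV = 0.0311 fm.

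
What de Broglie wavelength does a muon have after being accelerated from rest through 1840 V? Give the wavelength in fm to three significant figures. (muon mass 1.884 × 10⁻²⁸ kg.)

λ = 1990 fm

KE = eV = 1.602 × 10⁻¹⁹ × 1840 = 2.948 × 10⁻¹⁶ J.
p = √(2mKE) = √(2 × 1.884 × 10⁻²⁸ × 2.948 × 10⁻¹⁶) = 3.333 × 10⁻²² kg·m/s.
λ = h/p = 6.626 × 10⁻³⁴ / 3.333 × 10⁻²² = 1.99 × 10⁻¹² m = 1990 fm.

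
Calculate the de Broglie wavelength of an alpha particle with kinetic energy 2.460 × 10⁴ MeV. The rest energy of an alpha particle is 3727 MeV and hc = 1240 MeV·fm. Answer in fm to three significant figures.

λ = 0.0442 fm

Total energy E = KE + m₀c² = 2.460 × 10⁴ + 3727 = 28327 MeV.
(pc)² = E² − (m₀c²)² = (28327)² − (3727)² = 7.885 × 10⁸ MeV², so pc = 2.808 × 10⁴ MeV.
λ = hc/(pc) = 1240 MeV·fm / 2.808 × 10⁴ MeV = 0.0442 fm.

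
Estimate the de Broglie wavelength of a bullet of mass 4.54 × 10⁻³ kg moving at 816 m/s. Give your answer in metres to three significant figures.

p = mv = 4.54 × 10⁻³ × 816 = 3.705 kg·m/s.
λ = h/p = 6.626 × 10⁻³⁴ / 3.705 = 1.79 × 10⁻³⁴ m.

λ = 1.79 × 10⁻³⁴ m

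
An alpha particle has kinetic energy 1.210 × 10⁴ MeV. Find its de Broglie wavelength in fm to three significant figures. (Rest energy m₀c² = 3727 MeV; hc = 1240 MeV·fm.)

Total energy E = KE + m₀c² = 1.210 × 10⁴ + 3727 = 15827 MeV.
(pc)² = E² − (m₀c²)² = (15827)² − (3727)² = 2.366 × 10⁸ MeV², so pc = 1.538 × 10⁴ MeV.
λ = hc/(pc) = 1240 MeV·fm / 1.538 × 10⁴ MeV = 0.0806 fm.

λ = 0.0806 fm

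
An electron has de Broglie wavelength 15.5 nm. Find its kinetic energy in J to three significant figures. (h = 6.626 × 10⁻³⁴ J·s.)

p = h/λ = 6.626 × 10⁻³⁴ / 1.550 × 10⁻⁸ = 4.275 × 10⁻²⁶ kg·m/s.
KE = p²/(2m) = (4.275 × 10⁻²⁶)² / (2 × 9.109 × 10⁻³¹) = 1.003 × 10⁻²¹ J = 1.00 × 10⁻²¹ J.

KE = 1.00 × 10⁻²¹ J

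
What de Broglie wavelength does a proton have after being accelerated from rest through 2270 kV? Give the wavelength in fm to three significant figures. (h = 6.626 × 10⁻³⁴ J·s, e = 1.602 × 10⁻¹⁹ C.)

KE = eV = 1.602 × 10⁻¹⁹ × 2.270 × 10⁶ = 3.637 × 10⁻¹³ J.
p = √(2mKE) = √(2 × 1.673 × 10⁻²⁷ × 3.637 × 10⁻¹³) = 3.488 × 10⁻²⁰ kg·m/s.
λ = h/p = 6.626 × 10⁻³⁴ / 3.488 × 10⁻²⁰ = 1.90 × 10⁻¹⁴ m = 19.0 fm.

λ = 19.0 fm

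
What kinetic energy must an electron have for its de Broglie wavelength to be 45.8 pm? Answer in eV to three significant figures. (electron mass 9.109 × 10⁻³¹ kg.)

p = h/λ = 6.626 × 10⁻³⁴ / 4.580 × 10⁻¹¹ = 1.447 × 10⁻²³ kg·m/s.
KE = p²/(2m) = (1.447 × 10⁻²³)² / (2 × 9.109 × 10⁻³¹) = 1.149 × 10⁻¹⁶ J = 717 eV.

KE = 717 eV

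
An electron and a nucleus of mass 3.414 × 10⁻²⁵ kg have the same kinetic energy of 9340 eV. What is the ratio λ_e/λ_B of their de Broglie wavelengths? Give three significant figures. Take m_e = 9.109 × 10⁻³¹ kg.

λ_e/λ_B = 612

At fixed KE, p = √(2mKE) so λ = h/p ∝ 1/√m.
λ_e/λ_B = √(m_B/m_e) = √(3.414 × 10⁻²⁵/9.109 × 10⁻³¹) = √(3.748 × 10⁵) = 612.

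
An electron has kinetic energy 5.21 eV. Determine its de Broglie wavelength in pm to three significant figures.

KE = 5.21 eV = 8.346 × 10⁻¹⁹ J.
p = √(2mKE) = √(2 × 9.109 × 10⁻³¹ × 8.346 × 10⁻¹⁹) = 1.233 × 10⁻²⁴ kg·m/s.
λ = h/p = 6.626 × 10⁻³⁴ / 1.233 × 10⁻²⁴ = 5.37 × 10⁻¹⁰ m = 537 pm.

λ = 537 pm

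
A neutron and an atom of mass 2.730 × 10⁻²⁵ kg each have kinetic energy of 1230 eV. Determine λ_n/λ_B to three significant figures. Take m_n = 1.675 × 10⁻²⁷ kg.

At fixed KE, p = √(2mKE) so λ = h/p ∝ 1/√m.
λ_n/λ_B = √(m_B/m_n) = √(2.730 × 10⁻²⁵/1.675 × 10⁻²⁷) = √(163.0) = 12.8.

λ_n/λ_B = 12.8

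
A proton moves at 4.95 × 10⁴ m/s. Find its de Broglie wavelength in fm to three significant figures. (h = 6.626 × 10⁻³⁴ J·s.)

λ = 8000 fm

p = mv = 1.673 × 10⁻²⁷ × 4.95 × 10⁴ = 8.281 × 10⁻²³ kg·m/s.
λ = h/p = 6.626 × 10⁻³⁴ / 8.281 × 10⁻²³ = 8.00 × 10⁻¹² m = 8000 fm.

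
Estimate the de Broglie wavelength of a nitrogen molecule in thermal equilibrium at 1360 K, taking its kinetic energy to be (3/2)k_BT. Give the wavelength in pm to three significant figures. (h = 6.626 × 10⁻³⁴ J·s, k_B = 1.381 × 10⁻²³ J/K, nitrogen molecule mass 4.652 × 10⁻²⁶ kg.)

λ = 12.9 pm

KE = (3/2)k_BT = 1.5 × 1.381 × 10⁻²³ × 1360 = 2.817 × 10⁻²⁰ J.
p = √(2mKE) = √(2 × 4.652 × 10⁻²⁶ × 2.817 × 10⁻²⁰) = 5.120 × 10⁻²³ kg·m/s.
λ = h/p = 1.29 × 10⁻¹¹ m = 12.9 pm.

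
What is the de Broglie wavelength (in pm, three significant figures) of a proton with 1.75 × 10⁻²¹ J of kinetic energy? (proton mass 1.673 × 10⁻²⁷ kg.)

p = √(2mKE) = √(2 × 1.673 × 10⁻²⁷ × 1.750 × 10⁻²¹) = 2.420 × 10⁻²⁴ kg·m/s.
λ = h/p = 6.626 × 10⁻³⁴ / 2.420 × 10⁻²⁴ = 2.74 × 10⁻¹⁰ m = 274 pm.

λ = 274 pm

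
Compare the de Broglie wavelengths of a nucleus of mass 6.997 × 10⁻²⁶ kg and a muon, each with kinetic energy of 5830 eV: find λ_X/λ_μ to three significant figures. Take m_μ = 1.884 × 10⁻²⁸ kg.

λ_X/λ_μ = 0.0519

At fixed KE, p = √(2mKE) so λ = h/p ∝ 1/√m.
λ_X/λ_μ = √(m_μ/m_X) = √(1.884 × 10⁻²⁸/6.997 × 10⁻²⁶) = √(2.693 × 10⁻³) = 0.0519.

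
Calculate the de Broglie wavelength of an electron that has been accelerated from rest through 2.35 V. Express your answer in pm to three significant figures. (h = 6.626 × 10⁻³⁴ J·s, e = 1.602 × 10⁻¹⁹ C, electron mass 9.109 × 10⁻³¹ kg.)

λ = 800 pm

KE = eV = 1.602 × 10⁻¹⁹ × 2.350 = 3.765 × 10⁻¹⁹ J.
p = √(2mKE) = √(2 × 9.109 × 10⁻³¹ × 3.765 × 10⁻¹⁹) = 8.282 × 10⁻²⁵ kg·m/s.
λ = h/p = 6.626 × 10⁻³⁴ / 8.282 × 10⁻²⁵ = 8.00 × 10⁻¹⁰ m = 800 pm.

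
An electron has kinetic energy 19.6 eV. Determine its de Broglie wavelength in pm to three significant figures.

λ = 277 pm

KE = 19.6 eV = 3.140 × 10⁻¹⁸ J.
p = √(2mKE) = √(2 × 9.109 × 10⁻³¹ × 3.140 × 10⁻¹⁸) = 2.392 × 10⁻²⁴ kg·m/s.
λ = h/p = 6.626 × 10⁻³⁴ / 2.392 × 10⁻²⁴ = 2.77 × 10⁻¹⁰ m = 277 pm.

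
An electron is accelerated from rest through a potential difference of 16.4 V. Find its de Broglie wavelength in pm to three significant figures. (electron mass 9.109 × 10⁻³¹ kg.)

KE = eV = 1.602 × 10⁻¹⁹ × 16.40 = 2.627 × 10⁻¹⁸ J.
p = √(2mKE) = √(2 × 9.109 × 10⁻³¹ × 2.627 × 10⁻¹⁸) = 2.188 × 10⁻²⁴ kg·m/s.
λ = h/p = 6.626 × 10⁻³⁴ / 2.188 × 10⁻²⁴ = 3.03 × 10⁻¹⁰ m = 303 pm.

λ = 303 pm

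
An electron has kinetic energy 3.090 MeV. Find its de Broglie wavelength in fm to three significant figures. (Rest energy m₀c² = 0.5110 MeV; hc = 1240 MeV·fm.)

λ = 348 fm

Total energy E = KE + m₀c² = 3.090 + 0.5110 = 3.6010 MeV.
(pc)² = E² − (m₀c²)² = (3.6010)² − (0.5110)² = 12.71 MeV², so pc = 3.565 MeV.
λ = hc/(pc) = 1240 MeV·fm / 3.565 MeV = 348 fm.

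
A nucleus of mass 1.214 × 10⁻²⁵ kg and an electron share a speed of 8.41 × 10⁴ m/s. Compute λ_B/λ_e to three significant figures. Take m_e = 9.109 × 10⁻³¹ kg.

λ_B/λ_e = 7.50 × 10⁻⁶

At fixed v, p = mv so λ = h/(mv) ∝ 1/m.
λ_B/λ_e = m_e/m_B = 9.109 × 10⁻³¹/1.214 × 10⁻²⁵ = 7.50 × 10⁻⁶.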